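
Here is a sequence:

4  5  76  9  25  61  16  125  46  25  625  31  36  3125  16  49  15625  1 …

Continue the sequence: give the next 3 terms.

64, 78125, -14

Split by position mod 3: positions 1, 4, 7, … form one track, and each other residue class forms its own.
Subsequence A: 4, 9, 16, 25, 36, 49 — perfect squares starting at 2².
Subsequence B: 5, 25, 125, 625, 3125, 15625 — a geometric progression (common ratio 5).
Subsequence C: 76, 61, 46, 31, 16, 1 — linear: a_n = 91 − 15·n.
Term 19 comes from subsequence A (its 7th entry): 64.
The 20th slot belongs to subsequence B; its 7th term is 78125.
Position 21 → subsequence C, term 7 = -14.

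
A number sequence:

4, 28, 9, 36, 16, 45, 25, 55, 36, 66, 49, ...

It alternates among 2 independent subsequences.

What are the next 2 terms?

Taking every 2nd term gives 2 separate tracks.
Subsequence A is 4, 9, 16, 25, 36, 49, which is perfect squares starting at 2².
Subsequence B is 28, 36, 45, 55, 66, which is triangular numbers starting at T_7.
The 12th slot belongs to subsequence B; its 6th term is 78.
Position 13 → subsequence A, term 7 = 64.

78, 64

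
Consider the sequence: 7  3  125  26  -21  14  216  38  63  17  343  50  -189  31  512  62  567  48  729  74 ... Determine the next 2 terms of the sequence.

Split by position mod 4: positions 1, 5, 9, … form one track, and each other residue class forms its own.
Track A: 7, -21, 63, -189, 567 (geometric, ×-3 each step).
Track B: 3, 14, 17, 31, 48 (Fibonacci-style (each term is the sum of the two before it)).
Track C: 125, 216, 343, 512, 729 (consecutive cubes n³ from n = 5).
Track D: 26, 38, 50, 62, 74 (linear: a_n = 14 + 12·n).
Position 21 falls in track A as its term 6, giving -1701.
Position 22 falls in track B as its term 6, giving 79.

-1701, 79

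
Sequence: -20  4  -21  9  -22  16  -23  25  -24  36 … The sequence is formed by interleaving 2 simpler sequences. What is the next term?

-25

Split by position mod 2 into 2 tracks.
Track A: -20, -21, -22, -23, -24 (arithmetic, step −1).
Track B: 4, 9, 16, 25, 36 (perfect squares starting at 2²).
Position 11 falls in track A as its term 6, giving -25.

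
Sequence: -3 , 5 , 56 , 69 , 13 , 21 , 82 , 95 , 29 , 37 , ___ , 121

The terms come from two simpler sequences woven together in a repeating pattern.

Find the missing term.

108

Reading positions in blocks of 4 reveals the pattern AABB — 2 tracks woven together.
Stream A: -3, 5, 13, 21, 29, 37 (adding 8 each time).
Stream B: 56, 69, 82, 95, ?, 121 (linear: a_n = 43 + 13·n).
Filling stream B at index 5 by its rule yields 108.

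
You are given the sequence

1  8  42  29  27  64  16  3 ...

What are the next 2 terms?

Positions follow the repeating pattern AABB; grouping by letter gives 2 tracks.
Track A: 1, 8, 27, 64. Consecutive cubes n³ from n = 1.
Track B: 42, 29, 16, 3. Subtracting 13 each time.
The 9th slot belongs to track A; its 5th term is 125.
The 10th slot belongs to track A; its 6th term is 216.

125, 216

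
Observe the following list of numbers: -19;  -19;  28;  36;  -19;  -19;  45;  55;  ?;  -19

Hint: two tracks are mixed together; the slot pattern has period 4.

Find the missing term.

Positions follow the repeating pattern AABB; grouping by letter gives 2 tracks.
Track A: -19, -19, -19, -19, ?, -19. Always -19.
Track B: 28, 36, 45, 55. Triangular numbers n(n+1)/2 for n = 7, 8, ….
Track A's pattern makes the blank -19.

-19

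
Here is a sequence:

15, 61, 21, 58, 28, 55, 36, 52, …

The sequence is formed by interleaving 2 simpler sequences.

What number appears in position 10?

49

Split by position mod 2 into 2 tracks.
Track A: 15, 21, 28, 36 (the triangular numbers T_5, T_6, …).
Track B: 61, 58, 55, 52 (subtracting 3 each time).
Term 10 comes from track B (its 5th entry): 49.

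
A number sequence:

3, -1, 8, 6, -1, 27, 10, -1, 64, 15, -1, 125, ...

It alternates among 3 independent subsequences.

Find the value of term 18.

343

The terms cycle through 3 interleaved subsequences.
Track A: 3, 6, 10, 15 (the triangular numbers T_2, T_3, …).
Track B: -1, -1, -1, -1 (always -1).
Track C: 8, 27, 64, 125 (consecutive cubes n³ from n = 2).
Position 18 falls in track C as its term 6, giving 343.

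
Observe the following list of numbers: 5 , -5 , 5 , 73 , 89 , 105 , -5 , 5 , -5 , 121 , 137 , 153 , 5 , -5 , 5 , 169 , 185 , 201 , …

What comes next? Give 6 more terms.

Positions follow the repeating pattern AAABBB; grouping by letter gives 2 tracks.
Stream A: 5, -5, 5, -5, 5, -5, 5, -5, 5 (oscillating between 5 and -5).
Stream B: 73, 89, 105, 121, 137, 153, 169, 185, 201 (arithmetic, step +16).
Position 19 → stream A, term 10 = -5.
Term 20 comes from stream A (its 11th entry): 5.
Position 21 → stream A, term 12 = -5.
The 22nd slot belongs to stream B; its 10th term is 217.
Position 23 falls in stream B as its term 11, giving 233.
The 24th slot belongs to stream B; its 12th term is 249.

-5, 5, -5, 217, 233, 249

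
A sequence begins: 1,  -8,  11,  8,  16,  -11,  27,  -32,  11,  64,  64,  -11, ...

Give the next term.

Read the sequence 3 terms at a time; column i is its own pattern.
Subsequence A: 1, 8, 27, 64 — consecutive cubes n³ from n = 1.
Subsequence B: -8, 16, -32, 64 — geometric with ratio -2.
Subsequence C: 11, -11, 11, -11 — oscillating between 11 and -11.
Term 13 comes from subsequence A (its 5th entry): 125.

125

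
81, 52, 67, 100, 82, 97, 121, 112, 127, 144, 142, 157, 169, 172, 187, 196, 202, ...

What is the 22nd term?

256

Reading positions in blocks of 3 reveals the pattern ABB — 2 tracks woven together.
Subsequence A: 81, 100, 121, 144, 169, 196. Perfect squares starting at 9².
Subsequence B: 52, 67, 82, 97, 112, 127, 142, 157, 172, 187, 202. Adding 15 each time.
Position 22 → subsequence A, term 8 = 256.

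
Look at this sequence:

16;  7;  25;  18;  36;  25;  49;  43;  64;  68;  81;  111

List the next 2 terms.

100, 179

Positions 1, 3, 5, … form one subsequence and positions 2, 4, 6, … form another.
Subsequence A: 16, 25, 36, 49, 64, 81. Consecutive squares n² from n = 4.
Subsequence B: 7, 18, 25, 43, 68, 111. Each term equals the sum of the previous two.
Position 13 falls in subsequence A as its term 7, giving 100.
Position 14 falls in subsequence B as its term 7, giving 179.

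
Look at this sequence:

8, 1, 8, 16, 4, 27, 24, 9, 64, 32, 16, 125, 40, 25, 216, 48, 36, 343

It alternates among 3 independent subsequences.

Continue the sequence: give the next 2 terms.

Read the sequence 3 terms at a time; column i is its own pattern.
Subsequence A is 8, 16, 24, 32, 40, 48, which is arithmetic, step +8.
Subsequence B is 1, 4, 9, 16, 25, 36, which is the squares 1², 2², 3², ….
Subsequence C is 8, 27, 64, 125, 216, 343, which is perfect cubes starting at 2³.
Position 19 → subsequence A, term 7 = 56.
Term 20 comes from subsequence B (its 7th entry): 49.

56, 49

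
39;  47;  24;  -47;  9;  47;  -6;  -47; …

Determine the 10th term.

Split by position mod 2 into 2 tracks.
Track A: 39, 24, 9, -6. Linear: a_n = 54 − 15·n.
Track B: 47, -47, 47, -47. Alternating ±47.
Term 10 comes from track B (its 5th entry): 47.

47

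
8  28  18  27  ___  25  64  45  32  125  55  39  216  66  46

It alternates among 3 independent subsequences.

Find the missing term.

36

The terms cycle through 3 interleaved subsequences.
Stream A: 8, 27, 64, 125, 216 (the cubes 2³, 3³, 4³, …).
Stream B: 28, ?, 45, 55, 66 (triangular numbers n(n+1)/2 for n = 7, 8, …).
Stream C: 18, 25, 32, 39, 46 (adding 7 each time).
Stream B's pattern makes the blank 36.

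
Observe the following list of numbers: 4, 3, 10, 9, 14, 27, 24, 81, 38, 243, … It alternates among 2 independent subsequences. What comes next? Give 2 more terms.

62, 729

The terms cycle through 2 interleaved subsequences.
Subsequence A = 4, 10, 14, 24, 38: a Fibonacci-like recurrence a_n = a_{n-1} + a_{n-2}.
Subsequence B = 3, 9, 27, 81, 243: powers 3^1, 3^2, 3^3, ….
Position 11 falls in subsequence A as its term 6, giving 62.
The 12th slot belongs to subsequence B; its 6th term is 729.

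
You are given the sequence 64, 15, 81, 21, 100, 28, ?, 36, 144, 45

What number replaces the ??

Taking every 2nd term gives 2 separate tracks.
Track A: 64, 81, 100, ?, 144 — the squares 8², 9², 10², ….
Track B: 15, 21, 28, 36, 45 — triangular numbers n(n+1)/2 for n = 5, 6, ….
Filling track A at index 4 by its rule yields 121.

121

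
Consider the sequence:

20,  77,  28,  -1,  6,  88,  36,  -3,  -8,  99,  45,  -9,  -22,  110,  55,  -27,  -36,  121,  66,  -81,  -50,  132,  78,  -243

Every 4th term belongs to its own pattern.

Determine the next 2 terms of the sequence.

Split by position mod 4 into 4 tracks.
Track A: 20, 6, -8, -22, -36, -50. Linear: a_n = 34 − 14·n.
Track B: 77, 88, 99, 110, 121, 132. Linear: a_n = 66 + 11·n.
Track C: 28, 36, 45, 55, 66, 78. Triangular numbers starting at T_7.
Track D: -1, -3, -9, -27, -81, -243. Geometric, ×3 each step.
Term 25 comes from track A (its 7th entry): -64.
The 26th slot belongs to track B; its 7th term is 143.

-64, 143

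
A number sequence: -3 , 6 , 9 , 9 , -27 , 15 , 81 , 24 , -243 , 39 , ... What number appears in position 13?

Taking every 2nd term gives 2 separate tracks.
Track A: -3, 9, -27, 81, -243 — multiplying by -3 each time.
Track B: 6, 9, 15, 24, 39 — a Fibonacci-like recurrence a_n = a_{n-1} + a_{n-2}.
The 13th slot belongs to track A; its 7th term is -2187.

-2187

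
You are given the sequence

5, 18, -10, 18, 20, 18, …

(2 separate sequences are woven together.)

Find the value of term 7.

The terms cycle through 2 interleaved subsequences.
Track A is 5, -10, 20, which is geometric, ×-2 each step.
Track B is 18, 18, 18, which is constant 18.
Position 7 falls in track A as its term 4, giving -40.

-40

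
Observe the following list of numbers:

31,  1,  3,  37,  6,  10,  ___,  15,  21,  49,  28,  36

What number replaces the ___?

43

Positions follow the repeating pattern ABB; grouping by letter gives 2 tracks.
Track A: 31, 37, ?, 49 — linear: a_n = 25 + 6·n.
Track B: 1, 3, 6, 10, 15, 21, 28, 36 — triangular numbers n(n+1)/2 for n = 1, 2, ….
The gap is track A's term 3; the rule gives 43.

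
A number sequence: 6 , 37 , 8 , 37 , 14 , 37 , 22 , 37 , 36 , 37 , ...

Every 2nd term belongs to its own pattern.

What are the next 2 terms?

58, 37

The terms cycle through 2 interleaved subsequences.
Track A = 6, 8, 14, 22, 36: each term equals the sum of the previous two.
Track B = 37, 37, 37, 37, 37: the constant sequence 37.
Term 11 comes from track A (its 6th entry): 58.
Position 12 → track B, term 6 = 37.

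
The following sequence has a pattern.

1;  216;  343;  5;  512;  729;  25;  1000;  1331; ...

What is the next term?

Reading positions in blocks of 3 reveals the pattern ABB — 2 tracks woven together.
Track A: 1, 5, 25 (powers of 5).
Track B: 216, 343, 512, 729, 1000, 1331 (consecutive cubes n³ from n = 6).
Position 10 → track A, term 4 = 125.

125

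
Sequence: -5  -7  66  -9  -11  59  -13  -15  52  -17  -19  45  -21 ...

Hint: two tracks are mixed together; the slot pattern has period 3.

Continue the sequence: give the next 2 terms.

-23, 38

Positions follow the repeating pattern AAB; grouping by letter gives 2 tracks.
Subsequence A: -5, -7, -9, -11, -13, -15, -17, -19, -21 — arithmetic, step −2.
Subsequence B: 66, 59, 52, 45 — subtracting 7 each time.
The 14th slot belongs to subsequence A; its 10th term is -23.
The 15th slot belongs to subsequence B; its 5th term is 38.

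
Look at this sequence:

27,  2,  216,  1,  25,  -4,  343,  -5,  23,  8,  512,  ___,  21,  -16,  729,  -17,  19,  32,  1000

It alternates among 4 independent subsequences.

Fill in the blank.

-11

Split by position mod 4 into 4 tracks.
Stream A = 27, 25, 23, 21, 19: arithmetic, step −2.
Stream B = 2, -4, 8, -16, 32: geometric, ×-2 each step.
Stream C = 216, 343, 512, 729, 1000: the cubes 6³, 7³, 8³, ….
Stream D = 1, -5, ?, -17: arithmetic, step −6.
Filling stream D at index 3 by its rule yields -11.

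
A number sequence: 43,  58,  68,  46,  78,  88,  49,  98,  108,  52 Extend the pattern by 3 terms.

118, 128, 55

Positions follow the repeating pattern ABB; grouping by letter gives 2 tracks.
Track A: 43, 46, 49, 52 (arithmetic with common difference +3).
Track B: 58, 68, 78, 88, 98, 108 (linear: a_n = 48 + 10·n).
The 11th slot belongs to track B; its 7th term is 118.
The 12th slot belongs to track B; its 8th term is 128.
Position 13 falls in track A as its term 5, giving 55.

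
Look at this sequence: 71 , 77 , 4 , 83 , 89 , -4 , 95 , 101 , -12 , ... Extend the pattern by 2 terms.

107, 113

Reading positions in blocks of 3 reveals the pattern AAB — 2 tracks woven together.
Subsequence A: 71, 77, 83, 89, 95, 101 (linear: a_n = 65 + 6·n).
Subsequence B: 4, -4, -12 (linear: a_n = 12 − 8·n).
The 10th slot belongs to subsequence A; its 7th term is 107.
Position 11 → subsequence A, term 8 = 113.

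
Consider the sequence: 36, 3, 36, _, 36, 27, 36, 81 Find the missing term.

9

Odd-indexed and even-indexed terms follow separate rules.
Track A: 36, 36, 36, 36 — always 36.
Track B: 3, ?, 27, 81 — successive powers of 3.
So the missing entry in track B is 9.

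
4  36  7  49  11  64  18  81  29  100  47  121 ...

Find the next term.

Split by position mod 2 into 2 tracks.
Track A is 4, 7, 11, 18, 29, 47, which is a Fibonacci-like recurrence a_n = a_{n-1} + a_{n-2}.
Track B is 36, 49, 64, 81, 100, 121, which is perfect squares starting at 6².
Position 13 falls in track A as its term 7, giving 76.

76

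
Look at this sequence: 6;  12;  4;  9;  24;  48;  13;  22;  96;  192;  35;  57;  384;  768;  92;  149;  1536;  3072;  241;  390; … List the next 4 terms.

Positions follow the repeating pattern AABB; grouping by letter gives 2 tracks.
Subsequence A: 6, 12, 24, 48, 96, 192, 384, 768, 1536, 3072 (geometric, ×2 each step).
Subsequence B: 4, 9, 13, 22, 35, 57, 92, 149, 241, 390 (Fibonacci-style (each term is the sum of the two before it)).
Position 21 falls in subsequence A as its term 11, giving 6144.
Term 22 comes from subsequence A (its 12th entry): 12288.
The 23rd slot belongs to subsequence B; its 11th term is 631.
Term 24 comes from subsequence B (its 12th entry): 1021.

6144, 12288, 631, 1021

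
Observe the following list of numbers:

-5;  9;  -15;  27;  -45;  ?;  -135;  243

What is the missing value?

Odd-indexed and even-indexed terms follow separate rules.
Track A = -5, -15, -45, -135: multiplying by 3 each time.
Track B = 9, 27, ?, 243: powers of 3.
Track B's pattern makes the blank 81.

81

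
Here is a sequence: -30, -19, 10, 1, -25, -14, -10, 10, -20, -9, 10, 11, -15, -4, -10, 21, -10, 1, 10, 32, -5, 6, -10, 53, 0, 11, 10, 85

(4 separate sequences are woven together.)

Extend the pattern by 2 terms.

Taking every 4th term gives 4 separate tracks.
Stream A is -30, -25, -20, -15, -10, -5, 0, which is adding 5 each time.
Stream B is -19, -14, -9, -4, 1, 6, 11, which is arithmetic, step +5.
Stream C is 10, -10, 10, -10, 10, -10, 10, which is the oscillation 10·(−1)^(n+1).
Stream D is 1, 10, 11, 21, 32, 53, 85, which is each term equals the sum of the previous two.
Position 29 falls in stream A as its term 8, giving 5.
Term 30 comes from stream B (its 8th entry): 16.

5, 16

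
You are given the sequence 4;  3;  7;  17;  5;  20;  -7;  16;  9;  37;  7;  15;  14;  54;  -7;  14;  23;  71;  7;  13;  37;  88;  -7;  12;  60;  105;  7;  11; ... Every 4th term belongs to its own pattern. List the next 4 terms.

97, 122, -7, 10

Split by position mod 4 into 4 tracks.
Subsequence A: 4, 5, 9, 14, 23, 37, 60. A Fibonacci-like recurrence a_n = a_{n-1} + a_{n-2}.
Subsequence B: 3, 20, 37, 54, 71, 88, 105. Adding 17 each time.
Subsequence C: 7, -7, 7, -7, 7, -7, 7. Alternating ±7.
Subsequence D: 17, 16, 15, 14, 13, 12, 11. Arithmetic, step −1.
Position 29 falls in subsequence A as its term 8, giving 97.
The 30th slot belongs to subsequence B; its 8th term is 122.
The 31st slot belongs to subsequence C; its 8th term is -7.
Term 32 comes from subsequence D (its 8th entry): 10.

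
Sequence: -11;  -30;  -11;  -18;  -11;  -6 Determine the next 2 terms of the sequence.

-11, 6

Taking every 2nd term gives 2 separate tracks.
Track A: -11, -11, -11 — the constant sequence -11.
Track B: -30, -18, -6 — adding 12 each time.
Position 7 falls in track A as its term 4, giving -11.
Term 8 comes from track B (its 4th entry): 6.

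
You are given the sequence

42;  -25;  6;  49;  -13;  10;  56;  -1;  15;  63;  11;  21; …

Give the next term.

Read the sequence 3 terms at a time; column i is its own pattern.
Track A = 42, 49, 56, 63: arithmetic, step +7.
Track B = -25, -13, -1, 11: linear: a_n = -37 + 12·n.
Track C = 6, 10, 15, 21: the triangular numbers T_3, T_4, ….
The 13th slot belongs to track A; its 5th term is 70.

70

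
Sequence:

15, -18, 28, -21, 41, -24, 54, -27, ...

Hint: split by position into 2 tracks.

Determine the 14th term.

Taking every 2nd term gives 2 separate tracks.
Stream A is 15, 28, 41, 54, which is arithmetic with common difference +13.
Stream B is -18, -21, -24, -27, which is subtracting 3 each time.
Position 14 falls in stream B as its term 7, giving -36.

-36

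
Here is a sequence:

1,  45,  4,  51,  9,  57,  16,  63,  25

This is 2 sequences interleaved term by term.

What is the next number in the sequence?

69

Positions 1, 3, 5, … form one subsequence and positions 2, 4, 6, … form another.
Track A = 1, 4, 9, 16, 25: perfect squares starting at 1².
Track B = 45, 51, 57, 63: linear: a_n = 39 + 6·n.
The 10th slot belongs to track B; its 5th term is 69.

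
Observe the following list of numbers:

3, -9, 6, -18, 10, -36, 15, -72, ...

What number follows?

Positions 1, 3, 5, … form one subsequence and positions 2, 4, 6, … form another.
Track A: 3, 6, 10, 15 — triangular numbers starting at T_2.
Track B: -9, -18, -36, -72 — geometric, ×2 each step.
Position 9 → track A, term 5 = 21.

21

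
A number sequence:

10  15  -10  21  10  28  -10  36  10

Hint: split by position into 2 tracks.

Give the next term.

Positions 1, 3, 5, … form one subsequence and positions 2, 4, 6, … form another.
Stream A: 10, -10, 10, -10, 10 (oscillating between 10 and -10).
Stream B: 15, 21, 28, 36 (triangular numbers starting at T_5).
Position 10 → stream B, term 5 = 45.

45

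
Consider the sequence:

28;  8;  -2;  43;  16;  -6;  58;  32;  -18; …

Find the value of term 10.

Read the sequence 3 terms at a time; column i is its own pattern.
Track A: 28, 43, 58 — arithmetic, step +15.
Track B: 8, 16, 32 — powers of 2.
Track C: -2, -6, -18 — a geometric progression (common ratio 3).
Position 10 falls in track A as its term 4, giving 73.

73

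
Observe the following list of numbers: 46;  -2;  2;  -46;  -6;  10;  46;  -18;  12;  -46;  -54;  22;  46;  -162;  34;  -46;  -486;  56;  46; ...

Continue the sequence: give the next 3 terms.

-1458, 90, -46

Split by position mod 3 into 3 tracks.
Stream A: 46, -46, 46, -46, 46, -46, 46. The oscillation 46·(−1)^(n+1).
Stream B: -2, -6, -18, -54, -162, -486. Geometric, ×3 each step.
Stream C: 2, 10, 12, 22, 34, 56. Fibonacci-style (each term is the sum of the two before it).
The 20th slot belongs to stream B; its 7th term is -1458.
The 21st slot belongs to stream C; its 7th term is 90.
Term 22 comes from stream A (its 8th entry): -46.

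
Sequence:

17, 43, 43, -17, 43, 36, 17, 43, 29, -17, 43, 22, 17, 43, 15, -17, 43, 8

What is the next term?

17

Taking every 3rd term gives 3 separate tracks.
Track A: 17, -17, 17, -17, 17, -17 (the oscillation 17·(−1)^(n+1)).
Track B: 43, 43, 43, 43, 43, 43 (the constant sequence 43).
Track C: 43, 36, 29, 22, 15, 8 (subtracting 7 each time).
Term 19 comes from track A (its 7th entry): 17.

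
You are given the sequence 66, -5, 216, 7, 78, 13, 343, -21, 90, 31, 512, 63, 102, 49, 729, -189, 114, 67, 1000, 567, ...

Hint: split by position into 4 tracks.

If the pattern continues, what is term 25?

Split by position mod 4: positions 1, 5, 9, … form one track, and each other residue class forms its own.
Track A is 66, 78, 90, 102, 114, which is arithmetic, step +12.
Track B is -5, 13, 31, 49, 67, which is linear: a_n = -23 + 18·n.
Track C is 216, 343, 512, 729, 1000, which is consecutive cubes n³ from n = 6.
Track D is 7, -21, 63, -189, 567, which is a geometric progression (common ratio -3).
Term 25 comes from track A (its 7th entry): 138.

138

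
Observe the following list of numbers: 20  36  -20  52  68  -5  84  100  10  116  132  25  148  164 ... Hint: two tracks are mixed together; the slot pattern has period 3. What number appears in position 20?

228

The slot pattern repeats as AAB (period 3), so there are 2 interleaved tracks.
Track A = 20, 36, 52, 68, 84, 100, 116, 132, 148, 164: arithmetic, step +16.
Track B = -20, -5, 10, 25: arithmetic with common difference +15.
The 20th slot belongs to track A; its 14th term is 228.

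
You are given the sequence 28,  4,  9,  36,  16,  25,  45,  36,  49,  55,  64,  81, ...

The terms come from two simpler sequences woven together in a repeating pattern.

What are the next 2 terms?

Reading positions in blocks of 3 reveals the pattern ABB — 2 tracks woven together.
Subsequence A: 28, 36, 45, 55 — triangular numbers starting at T_7.
Subsequence B: 4, 9, 16, 25, 36, 49, 64, 81 — perfect squares starting at 2².
Term 13 comes from subsequence A (its 5th entry): 66.
Term 14 comes from subsequence B (its 9th entry): 100.

66, 100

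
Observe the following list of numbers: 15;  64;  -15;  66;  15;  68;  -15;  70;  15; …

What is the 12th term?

Odd-indexed and even-indexed terms follow separate rules.
Track A: 15, -15, 15, -15, 15. Oscillating between 15 and -15.
Track B: 64, 66, 68, 70. Adding 2 each time.
Term 12 comes from track B (its 6th entry): 74.

74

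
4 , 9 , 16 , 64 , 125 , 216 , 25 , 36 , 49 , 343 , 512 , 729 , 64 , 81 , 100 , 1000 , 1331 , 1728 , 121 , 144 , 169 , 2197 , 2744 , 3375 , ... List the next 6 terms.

The slot pattern repeats as AAABBB (period 6), so there are 2 interleaved tracks.
Subsequence A: 4, 9, 16, 25, 36, 49, 64, 81, 100, 121, 144, 169. Consecutive squares n² from n = 2.
Subsequence B: 64, 125, 216, 343, 512, 729, 1000, 1331, 1728, 2197, 2744, 3375. Perfect cubes starting at 4³.
Position 25 falls in subsequence A as its term 13, giving 196.
Position 26 falls in subsequence A as its term 14, giving 225.
Position 27 falls in subsequence A as its term 15, giving 256.
Term 28 comes from subsequence B (its 13th entry): 4096.
Position 29 → subsequence B, term 14 = 4913.
The 30th slot belongs to subsequence B; its 15th term is 5832.

196, 225, 256, 4096, 4913, 5832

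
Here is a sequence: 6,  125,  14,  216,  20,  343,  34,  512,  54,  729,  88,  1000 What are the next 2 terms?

Positions 1, 3, 5, … form one subsequence and positions 2, 4, 6, … form another.
Track A is 6, 14, 20, 34, 54, 88, which is a Fibonacci-like recurrence a_n = a_{n-1} + a_{n-2}.
Track B is 125, 216, 343, 512, 729, 1000, which is the cubes 5³, 6³, 7³, ….
The 13th slot belongs to track A; its 7th term is 142.
The 14th slot belongs to track B; its 7th term is 1331.

142, 1331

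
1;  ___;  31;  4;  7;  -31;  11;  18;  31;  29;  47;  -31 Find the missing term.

3

Positions follow the repeating pattern AAB; grouping by letter gives 2 tracks.
Stream A: 1, ?, 4, 7, 11, 18, 29, 47 (Fibonacci-style (each term is the sum of the two before it)).
Stream B: 31, -31, 31, -31 (the oscillation 31·(−1)^(n+1)).
So the missing entry in stream A is 3.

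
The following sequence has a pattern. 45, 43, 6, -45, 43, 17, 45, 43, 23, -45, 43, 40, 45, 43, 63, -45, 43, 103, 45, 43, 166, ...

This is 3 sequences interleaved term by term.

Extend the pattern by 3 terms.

Taking every 3rd term gives 3 separate tracks.
Stream A is 45, -45, 45, -45, 45, -45, 45, which is oscillating between 45 and -45.
Stream B is 43, 43, 43, 43, 43, 43, 43, which is always 43.
Stream C is 6, 17, 23, 40, 63, 103, 166, which is a Fibonacci-like recurrence a_n = a_{n-1} + a_{n-2}.
Position 22 → stream A, term 8 = -45.
The 23rd slot belongs to stream B; its 8th term is 43.
Position 24 → stream C, term 8 = 269.

-45, 43, 269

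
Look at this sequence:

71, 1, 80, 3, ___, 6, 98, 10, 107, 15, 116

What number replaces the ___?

Positions 1, 3, 5, … form one subsequence and positions 2, 4, 6, … form another.
Track A: 71, 80, ?, 98, 107, 116 (adding 9 each time).
Track B: 1, 3, 6, 10, 15 (triangular numbers starting at T_1).
So the missing entry in track A is 89.

89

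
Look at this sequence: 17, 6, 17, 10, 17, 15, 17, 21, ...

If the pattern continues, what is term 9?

17

Odd-indexed and even-indexed terms follow separate rules.
Track A: 17, 17, 17, 17. Constant 17.
Track B: 6, 10, 15, 21. Triangular numbers n(n+1)/2 for n = 3, 4, ….
Term 9 comes from track A (its 5th entry): 17.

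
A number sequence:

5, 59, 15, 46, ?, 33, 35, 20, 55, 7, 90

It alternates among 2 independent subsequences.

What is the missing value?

The terms cycle through 2 interleaved subsequences.
Track A: 5, 15, ?, 35, 55, 90 — each term equals the sum of the previous two.
Track B: 59, 46, 33, 20, 7 — arithmetic, step −13.
Track A's pattern makes the blank 20.

20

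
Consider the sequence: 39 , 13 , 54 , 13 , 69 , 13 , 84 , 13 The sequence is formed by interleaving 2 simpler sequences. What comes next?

99

Positions 1, 3, 5, … form one subsequence and positions 2, 4, 6, … form another.
Track A is 39, 54, 69, 84, which is linear: a_n = 24 + 15·n.
Track B is 13, 13, 13, 13, which is the constant sequence 13.
Position 9 → track A, term 5 = 99.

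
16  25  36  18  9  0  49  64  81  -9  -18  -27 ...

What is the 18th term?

Reading positions in blocks of 6 reveals the pattern AAABBB — 2 tracks woven together.
Track A = 16, 25, 36, 49, 64, 81: consecutive squares n² from n = 4.
Track B = 18, 9, 0, -9, -18, -27: arithmetic, step −9.
The 18th slot belongs to track B; its 9th term is -54.

-54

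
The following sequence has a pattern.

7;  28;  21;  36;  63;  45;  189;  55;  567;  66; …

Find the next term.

Taking every 2nd term gives 2 separate tracks.
Track A: 7, 21, 63, 189, 567 (a geometric progression (common ratio 3)).
Track B: 28, 36, 45, 55, 66 (triangular numbers n(n+1)/2 for n = 7, 8, …).
Position 11 → track A, term 6 = 1701.

1701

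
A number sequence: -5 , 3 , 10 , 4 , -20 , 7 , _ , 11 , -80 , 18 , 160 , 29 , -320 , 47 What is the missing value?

40

Positions 1, 3, 5, … form one subsequence and positions 2, 4, 6, … form another.
Track A is -5, 10, -20, ?, -80, 160, -320, which is geometric, ×-2 each step.
Track B is 3, 4, 7, 11, 18, 29, 47, which is a Fibonacci-like recurrence a_n = a_{n-1} + a_{n-2}.
Track A's pattern makes the blank 40.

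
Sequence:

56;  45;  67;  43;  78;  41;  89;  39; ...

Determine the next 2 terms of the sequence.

The terms cycle through 2 interleaved subsequences.
Track A = 56, 67, 78, 89: arithmetic, step +11.
Track B = 45, 43, 41, 39: linear: a_n = 47 − 2·n.
Term 9 comes from track A (its 5th entry): 100.
Position 10 → track B, term 5 = 37.

100, 37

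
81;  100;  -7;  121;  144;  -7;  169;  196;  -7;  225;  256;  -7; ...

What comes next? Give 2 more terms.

289, 324

Reading positions in blocks of 3 reveals the pattern AAB — 2 tracks woven together.
Stream A is 81, 100, 121, 144, 169, 196, 225, 256, which is perfect squares starting at 9².
Stream B is -7, -7, -7, -7, which is constant -7.
Term 13 comes from stream A (its 9th entry): 289.
Position 14 falls in stream A as its term 10, giving 324.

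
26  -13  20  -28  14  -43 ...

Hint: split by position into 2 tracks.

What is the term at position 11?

-4

The terms cycle through 2 interleaved subsequences.
Track A is 26, 20, 14, which is arithmetic, step −6.
Track B is -13, -28, -43, which is subtracting 15 each time.
The 11th slot belongs to track A; its 6th term is -4.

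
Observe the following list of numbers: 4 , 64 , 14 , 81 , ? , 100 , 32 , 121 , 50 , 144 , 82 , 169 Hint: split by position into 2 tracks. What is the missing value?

18

Odd-indexed and even-indexed terms follow separate rules.
Subsequence A = 4, 14, ?, 32, 50, 82: Fibonacci-style (each term is the sum of the two before it).
Subsequence B = 64, 81, 100, 121, 144, 169: perfect squares starting at 8².
Filling subsequence A at index 3 by its rule yields 18.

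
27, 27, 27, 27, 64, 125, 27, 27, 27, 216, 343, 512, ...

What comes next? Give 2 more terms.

Reading positions in blocks of 6 reveals the pattern AAABBB — 2 tracks woven together.
Subsequence A is 27, 27, 27, 27, 27, 27, which is constant 27.
Subsequence B is 27, 64, 125, 216, 343, 512, which is the cubes 3³, 4³, 5³, ….
Position 13 falls in subsequence A as its term 7, giving 27.
Position 14 falls in subsequence A as its term 8, giving 27.

27, 27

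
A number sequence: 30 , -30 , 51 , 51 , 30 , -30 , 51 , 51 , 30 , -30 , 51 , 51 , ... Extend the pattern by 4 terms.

30, -30, 51, 51

The slot pattern repeats as AABB (period 4), so there are 2 interleaved tracks.
Track A: 30, -30, 30, -30, 30, -30 (the oscillation 30·(−1)^(n+1)).
Track B: 51, 51, 51, 51, 51, 51 (always 51).
Position 13 falls in track A as its term 7, giving 30.
Position 14 → track A, term 8 = -30.
Position 15 → track B, term 7 = 51.
Position 16 → track B, term 8 = 51.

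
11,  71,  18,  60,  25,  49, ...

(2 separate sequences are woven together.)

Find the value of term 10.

Split by position mod 2 into 2 tracks.
Stream A: 11, 18, 25 — arithmetic, step +7.
Stream B: 71, 60, 49 — arithmetic with common difference −11.
Position 10 falls in stream B as its term 5, giving 27.

27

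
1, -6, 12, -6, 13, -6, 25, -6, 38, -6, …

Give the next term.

63

Split by position mod 2 into 2 tracks.
Track A: 1, 12, 13, 25, 38 — each term equals the sum of the previous two.
Track B: -6, -6, -6, -6, -6 — constant -6.
Term 11 comes from track A (its 6th entry): 63.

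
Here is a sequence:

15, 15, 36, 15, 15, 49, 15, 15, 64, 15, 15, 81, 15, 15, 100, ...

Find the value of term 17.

Reading positions in blocks of 3 reveals the pattern AAB — 2 tracks woven together.
Track A = 15, 15, 15, 15, 15, 15, 15, 15, 15, 15: always 15.
Track B = 36, 49, 64, 81, 100: the squares 6², 7², 8², ….
Term 17 comes from track A (its 12th entry): 15.

15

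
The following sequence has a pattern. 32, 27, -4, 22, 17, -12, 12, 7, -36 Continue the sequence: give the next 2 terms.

Reading positions in blocks of 3 reveals the pattern AAB — 2 tracks woven together.
Track A = 32, 27, 22, 17, 12, 7: linear: a_n = 37 − 5·n.
Track B = -4, -12, -36: geometric, ×3 each step.
Position 10 falls in track A as its term 7, giving 2.
Position 11 falls in track A as its term 8, giving -3.

2, -3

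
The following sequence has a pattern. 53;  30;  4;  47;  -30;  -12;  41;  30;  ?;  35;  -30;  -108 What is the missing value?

The terms cycle through 3 interleaved subsequences.
Subsequence A: 53, 47, 41, 35. Subtracting 6 each time.
Subsequence B: 30, -30, 30, -30. Oscillating between 30 and -30.
Subsequence C: 4, -12, ?, -108. A geometric progression (common ratio -3).
The gap is subsequence C's term 3; the rule gives 36.

36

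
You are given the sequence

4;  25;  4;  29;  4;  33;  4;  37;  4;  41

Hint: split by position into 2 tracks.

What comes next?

Odd-indexed and even-indexed terms follow separate rules.
Stream A: 4, 4, 4, 4, 4 — always 4.
Stream B: 25, 29, 33, 37, 41 — arithmetic with common difference +4.
Term 11 comes from stream A (its 6th entry): 4.

4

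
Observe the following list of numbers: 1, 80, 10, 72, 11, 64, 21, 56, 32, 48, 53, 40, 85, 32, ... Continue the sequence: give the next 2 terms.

138, 24

Split by position mod 2 into 2 tracks.
Stream A is 1, 10, 11, 21, 32, 53, 85, which is Fibonacci-style (each term is the sum of the two before it).
Stream B is 80, 72, 64, 56, 48, 40, 32, which is arithmetic with common difference −8.
The 15th slot belongs to stream A; its 8th term is 138.
Term 16 comes from stream B (its 8th entry): 24.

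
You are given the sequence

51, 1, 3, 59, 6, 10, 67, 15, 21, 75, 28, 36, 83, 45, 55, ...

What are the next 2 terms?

91, 66

The slot pattern repeats as ABB (period 3), so there are 2 interleaved tracks.
Track A: 51, 59, 67, 75, 83. Arithmetic, step +8.
Track B: 1, 3, 6, 10, 15, 21, 28, 36, 45, 55. The triangular numbers T_1, T_2, ….
The 16th slot belongs to track A; its 6th term is 91.
Term 17 comes from track B (its 11th entry): 66.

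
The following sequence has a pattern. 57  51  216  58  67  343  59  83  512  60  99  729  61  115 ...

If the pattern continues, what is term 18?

Read the sequence 3 terms at a time; column i is its own pattern.
Track A: 57, 58, 59, 60, 61 (adding 1 each time).
Track B: 51, 67, 83, 99, 115 (arithmetic, step +16).
Track C: 216, 343, 512, 729 (the cubes 6³, 7³, 8³, …).
The 18th slot belongs to track C; its 6th term is 1331.

1331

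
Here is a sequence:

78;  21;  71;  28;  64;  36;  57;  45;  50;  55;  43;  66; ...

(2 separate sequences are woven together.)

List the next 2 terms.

36, 78

Odd-indexed and even-indexed terms follow separate rules.
Track A: 78, 71, 64, 57, 50, 43 — arithmetic, step −7.
Track B: 21, 28, 36, 45, 55, 66 — the triangular numbers T_6, T_7, ….
Position 13 → track A, term 7 = 36.
Position 14 → track B, term 7 = 78.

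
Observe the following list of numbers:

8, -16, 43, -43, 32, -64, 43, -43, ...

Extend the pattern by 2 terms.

128, -256

Positions follow the repeating pattern AABB; grouping by letter gives 2 tracks.
Stream A: 8, -16, 32, -64 (a geometric progression (common ratio -2)).
Stream B: 43, -43, 43, -43 (oscillating between 43 and -43).
Term 9 comes from stream A (its 5th entry): 128.
Position 10 → stream A, term 6 = -256.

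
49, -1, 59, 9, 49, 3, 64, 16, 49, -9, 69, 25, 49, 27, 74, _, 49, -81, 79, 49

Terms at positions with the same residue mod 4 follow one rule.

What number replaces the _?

36

Split by position mod 4 into 4 tracks.
Subsequence A: 49, 49, 49, 49, 49 (always 49).
Subsequence B: -1, 3, -9, 27, -81 (geometric with ratio -3).
Subsequence C: 59, 64, 69, 74, 79 (arithmetic, step +5).
Subsequence D: 9, 16, 25, ?, 49 (perfect squares starting at 3²).
So the missing entry in subsequence D is 36.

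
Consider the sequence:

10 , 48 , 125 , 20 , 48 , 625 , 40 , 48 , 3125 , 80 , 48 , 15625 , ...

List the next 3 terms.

Split by position mod 3 into 3 tracks.
Track A: 10, 20, 40, 80 — geometric with ratio 2.
Track B: 48, 48, 48, 48 — the constant sequence 48.
Track C: 125, 625, 3125, 15625 — powers 5^3, 5^4, 5^5, ….
Position 13 falls in track A as its term 5, giving 160.
Position 14 → track B, term 5 = 48.
Position 15 falls in track C as its term 5, giving 78125.

160, 48, 78125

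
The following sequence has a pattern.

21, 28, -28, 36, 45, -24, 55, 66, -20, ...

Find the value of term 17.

The slot pattern repeats as AAB (period 3), so there are 2 interleaved tracks.
Subsequence A = 21, 28, 36, 45, 55, 66: the triangular numbers T_6, T_7, ….
Subsequence B = -28, -24, -20: adding 4 each time.
Position 17 → subsequence A, term 12 = 153.

153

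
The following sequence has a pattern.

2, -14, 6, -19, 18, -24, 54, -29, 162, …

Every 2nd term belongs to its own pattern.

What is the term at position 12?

Odd-indexed and even-indexed terms follow separate rules.
Track A: 2, 6, 18, 54, 162 (a geometric progression (common ratio 3)).
Track B: -14, -19, -24, -29 (subtracting 5 each time).
Term 12 comes from track B (its 6th entry): -39.

-39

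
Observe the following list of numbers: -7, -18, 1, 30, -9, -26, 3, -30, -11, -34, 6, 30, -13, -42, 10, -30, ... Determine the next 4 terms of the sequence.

-15, -50, 15, 30

Split by position mod 4 into 4 tracks.
Stream A: -7, -9, -11, -13 — subtracting 2 each time.
Stream B: -18, -26, -34, -42 — linear: a_n = -10 − 8·n.
Stream C: 1, 3, 6, 10 — triangular numbers n(n+1)/2 for n = 1, 2, ….
Stream D: 30, -30, 30, -30 — the oscillation 30·(−1)^(n+1).
Position 17 falls in stream A as its term 5, giving -15.
The 18th slot belongs to stream B; its 5th term is -50.
Position 19 → stream C, term 5 = 15.
Position 20 falls in stream D as its term 5, giving 30.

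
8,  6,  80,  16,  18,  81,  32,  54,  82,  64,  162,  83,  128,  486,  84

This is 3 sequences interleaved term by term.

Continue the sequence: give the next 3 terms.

256, 1458, 85

The terms cycle through 3 interleaved subsequences.
Stream A: 8, 16, 32, 64, 128 (powers of 2).
Stream B: 6, 18, 54, 162, 486 (a geometric progression (common ratio 3)).
Stream C: 80, 81, 82, 83, 84 (adding 1 each time).
Position 16 falls in stream A as its term 6, giving 256.
Position 17 falls in stream B as its term 6, giving 1458.
Position 18 → stream C, term 6 = 85.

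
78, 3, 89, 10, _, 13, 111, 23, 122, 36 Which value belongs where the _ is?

100

The terms cycle through 2 interleaved subsequences.
Subsequence A: 78, 89, ?, 111, 122. Arithmetic with common difference +11.
Subsequence B: 3, 10, 13, 23, 36. A Fibonacci-like recurrence a_n = a_{n-1} + a_{n-2}.
So the missing entry in subsequence A is 100.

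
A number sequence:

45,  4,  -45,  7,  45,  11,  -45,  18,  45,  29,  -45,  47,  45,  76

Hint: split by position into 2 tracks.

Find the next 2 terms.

Taking every 2nd term gives 2 separate tracks.
Track A: 45, -45, 45, -45, 45, -45, 45. Alternating ±45.
Track B: 4, 7, 11, 18, 29, 47, 76. Each term equals the sum of the previous two.
Position 15 → track A, term 8 = -45.
Term 16 comes from track B (its 8th entry): 123.

-45, 123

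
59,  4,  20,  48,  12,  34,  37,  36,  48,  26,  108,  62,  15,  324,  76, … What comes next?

4

Split by position mod 3 into 3 tracks.
Subsequence A: 59, 48, 37, 26, 15 (arithmetic with common difference −11).
Subsequence B: 4, 12, 36, 108, 324 (multiplying by 3 each time).
Subsequence C: 20, 34, 48, 62, 76 (adding 14 each time).
Term 16 comes from subsequence A (its 6th entry): 4.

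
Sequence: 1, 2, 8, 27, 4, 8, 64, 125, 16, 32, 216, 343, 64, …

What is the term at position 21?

The slot pattern repeats as AABB (period 4), so there are 2 interleaved tracks.
Subsequence A = 1, 2, 4, 8, 16, 32, 64: geometric, ×2 each step.
Subsequence B = 8, 27, 64, 125, 216, 343: perfect cubes starting at 2³.
Position 21 falls in subsequence A as its term 11, giving 1024.

1024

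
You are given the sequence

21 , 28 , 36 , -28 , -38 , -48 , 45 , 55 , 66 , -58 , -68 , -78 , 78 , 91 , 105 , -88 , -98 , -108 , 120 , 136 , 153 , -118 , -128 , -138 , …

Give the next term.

171

The slot pattern repeats as AAABBB (period 6), so there are 2 interleaved tracks.
Stream A: 21, 28, 36, 45, 55, 66, 78, 91, 105, 120, 136, 153 (the triangular numbers T_6, T_7, …).
Stream B: -28, -38, -48, -58, -68, -78, -88, -98, -108, -118, -128, -138 (subtracting 10 each time).
Position 25 → stream A, term 13 = 171.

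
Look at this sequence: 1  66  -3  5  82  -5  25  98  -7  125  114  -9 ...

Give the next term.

The terms cycle through 3 interleaved subsequences.
Stream A: 1, 5, 25, 125 (a geometric progression (common ratio 5)).
Stream B: 66, 82, 98, 114 (adding 16 each time).
Stream C: -3, -5, -7, -9 (linear: a_n = -1 − 2·n).
Term 13 comes from stream A (its 5th entry): 625.

625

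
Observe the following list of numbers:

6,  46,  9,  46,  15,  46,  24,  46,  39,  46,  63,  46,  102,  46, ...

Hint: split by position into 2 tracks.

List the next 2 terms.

Positions 1, 3, 5, … form one subsequence and positions 2, 4, 6, … form another.
Track A is 6, 9, 15, 24, 39, 63, 102, which is each term equals the sum of the previous two.
Track B is 46, 46, 46, 46, 46, 46, 46, which is constant 46.
Position 15 falls in track A as its term 8, giving 165.
Term 16 comes from track B (its 8th entry): 46.

165, 46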